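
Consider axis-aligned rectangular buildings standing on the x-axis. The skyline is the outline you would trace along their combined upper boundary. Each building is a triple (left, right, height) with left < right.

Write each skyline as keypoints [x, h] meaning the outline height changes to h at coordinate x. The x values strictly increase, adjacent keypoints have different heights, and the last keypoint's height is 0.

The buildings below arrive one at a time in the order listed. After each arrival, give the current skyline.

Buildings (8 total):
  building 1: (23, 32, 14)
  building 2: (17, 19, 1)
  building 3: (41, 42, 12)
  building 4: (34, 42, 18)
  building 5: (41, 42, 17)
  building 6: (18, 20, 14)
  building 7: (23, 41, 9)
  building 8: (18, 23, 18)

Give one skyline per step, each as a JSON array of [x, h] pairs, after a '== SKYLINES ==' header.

== SKYLINES ==
[[23,14],[32,0]]
[[17,1],[19,0],[23,14],[32,0]]
[[17,1],[19,0],[23,14],[32,0],[41,12],[42,0]]
[[17,1],[19,0],[23,14],[32,0],[34,18],[42,0]]
[[17,1],[19,0],[23,14],[32,0],[34,18],[42,0]]
[[17,1],[18,14],[20,0],[23,14],[32,0],[34,18],[42,0]]
[[17,1],[18,14],[20,0],[23,14],[32,9],[34,18],[42,0]]
[[17,1],[18,18],[23,14],[32,9],[34,18],[42,0]]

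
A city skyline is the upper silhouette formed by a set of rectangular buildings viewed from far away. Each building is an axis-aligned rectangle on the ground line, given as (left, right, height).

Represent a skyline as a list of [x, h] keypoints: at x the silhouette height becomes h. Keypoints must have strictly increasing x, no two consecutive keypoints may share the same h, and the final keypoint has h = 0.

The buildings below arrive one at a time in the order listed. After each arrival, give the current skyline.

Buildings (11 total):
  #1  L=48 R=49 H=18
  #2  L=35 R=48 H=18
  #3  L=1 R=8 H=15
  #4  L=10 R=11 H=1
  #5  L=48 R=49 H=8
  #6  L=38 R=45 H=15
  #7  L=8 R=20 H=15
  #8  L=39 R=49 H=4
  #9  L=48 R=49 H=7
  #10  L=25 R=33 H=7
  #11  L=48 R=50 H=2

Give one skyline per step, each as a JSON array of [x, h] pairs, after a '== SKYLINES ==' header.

== SKYLINES ==
[[48,18],[49,0]]
[[35,18],[49,0]]
[[1,15],[8,0],[35,18],[49,0]]
[[1,15],[8,0],[10,1],[11,0],[35,18],[49,0]]
[[1,15],[8,0],[10,1],[11,0],[35,18],[49,0]]
[[1,15],[8,0],[10,1],[11,0],[35,18],[49,0]]
[[1,15],[20,0],[35,18],[49,0]]
[[1,15],[20,0],[35,18],[49,0]]
[[1,15],[20,0],[35,18],[49,0]]
[[1,15],[20,0],[25,7],[33,0],[35,18],[49,0]]
[[1,15],[20,0],[25,7],[33,0],[35,18],[49,2],[50,0]]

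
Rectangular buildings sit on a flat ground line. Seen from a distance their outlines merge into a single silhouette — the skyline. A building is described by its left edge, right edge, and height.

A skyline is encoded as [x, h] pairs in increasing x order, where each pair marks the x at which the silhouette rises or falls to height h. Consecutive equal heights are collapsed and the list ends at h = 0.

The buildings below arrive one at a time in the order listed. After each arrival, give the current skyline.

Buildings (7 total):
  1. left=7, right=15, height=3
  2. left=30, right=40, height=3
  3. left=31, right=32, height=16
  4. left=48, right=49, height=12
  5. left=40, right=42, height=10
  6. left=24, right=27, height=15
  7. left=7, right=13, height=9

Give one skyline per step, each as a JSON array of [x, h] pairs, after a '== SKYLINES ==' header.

== SKYLINES ==
[[7,3],[15,0]]
[[7,3],[15,0],[30,3],[40,0]]
[[7,3],[15,0],[30,3],[31,16],[32,3],[40,0]]
[[7,3],[15,0],[30,3],[31,16],[32,3],[40,0],[48,12],[49,0]]
[[7,3],[15,0],[30,3],[31,16],[32,3],[40,10],[42,0],[48,12],[49,0]]
[[7,3],[15,0],[24,15],[27,0],[30,3],[31,16],[32,3],[40,10],[42,0],[48,12],[49,0]]
[[7,9],[13,3],[15,0],[24,15],[27,0],[30,3],[31,16],[32,3],[40,10],[42,0],[48,12],[49,0]]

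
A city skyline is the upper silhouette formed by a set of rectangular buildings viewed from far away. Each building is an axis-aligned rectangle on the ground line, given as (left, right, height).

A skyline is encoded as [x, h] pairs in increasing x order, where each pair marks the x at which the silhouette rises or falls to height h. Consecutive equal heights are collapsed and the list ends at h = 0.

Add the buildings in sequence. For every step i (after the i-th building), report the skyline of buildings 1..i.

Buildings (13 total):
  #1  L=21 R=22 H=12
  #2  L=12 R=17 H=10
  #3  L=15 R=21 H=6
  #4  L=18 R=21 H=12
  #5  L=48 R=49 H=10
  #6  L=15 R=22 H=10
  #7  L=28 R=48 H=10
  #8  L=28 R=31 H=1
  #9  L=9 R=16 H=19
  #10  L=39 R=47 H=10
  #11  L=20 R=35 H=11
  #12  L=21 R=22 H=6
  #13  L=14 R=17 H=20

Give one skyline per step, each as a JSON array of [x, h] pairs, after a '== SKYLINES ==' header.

== SKYLINES ==
[[21,12],[22,0]]
[[12,10],[17,0],[21,12],[22,0]]
[[12,10],[17,6],[21,12],[22,0]]
[[12,10],[17,6],[18,12],[22,0]]
[[12,10],[17,6],[18,12],[22,0],[48,10],[49,0]]
[[12,10],[18,12],[22,0],[48,10],[49,0]]
[[12,10],[18,12],[22,0],[28,10],[49,0]]
[[12,10],[18,12],[22,0],[28,10],[49,0]]
[[9,19],[16,10],[18,12],[22,0],[28,10],[49,0]]
[[9,19],[16,10],[18,12],[22,0],[28,10],[49,0]]
[[9,19],[16,10],[18,12],[22,11],[35,10],[49,0]]
[[9,19],[16,10],[18,12],[22,11],[35,10],[49,0]]
[[9,19],[14,20],[17,10],[18,12],[22,11],[35,10],[49,0]]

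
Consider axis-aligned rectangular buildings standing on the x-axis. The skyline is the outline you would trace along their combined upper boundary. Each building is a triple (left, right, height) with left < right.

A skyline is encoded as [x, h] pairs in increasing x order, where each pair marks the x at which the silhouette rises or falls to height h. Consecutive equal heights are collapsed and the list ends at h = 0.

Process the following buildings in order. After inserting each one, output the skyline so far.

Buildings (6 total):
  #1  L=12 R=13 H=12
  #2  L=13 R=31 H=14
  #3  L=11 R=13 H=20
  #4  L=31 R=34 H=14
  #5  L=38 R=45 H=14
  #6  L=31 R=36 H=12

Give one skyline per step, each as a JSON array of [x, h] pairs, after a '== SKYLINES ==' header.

== SKYLINES ==
[[12,12],[13,0]]
[[12,12],[13,14],[31,0]]
[[11,20],[13,14],[31,0]]
[[11,20],[13,14],[34,0]]
[[11,20],[13,14],[34,0],[38,14],[45,0]]
[[11,20],[13,14],[34,12],[36,0],[38,14],[45,0]]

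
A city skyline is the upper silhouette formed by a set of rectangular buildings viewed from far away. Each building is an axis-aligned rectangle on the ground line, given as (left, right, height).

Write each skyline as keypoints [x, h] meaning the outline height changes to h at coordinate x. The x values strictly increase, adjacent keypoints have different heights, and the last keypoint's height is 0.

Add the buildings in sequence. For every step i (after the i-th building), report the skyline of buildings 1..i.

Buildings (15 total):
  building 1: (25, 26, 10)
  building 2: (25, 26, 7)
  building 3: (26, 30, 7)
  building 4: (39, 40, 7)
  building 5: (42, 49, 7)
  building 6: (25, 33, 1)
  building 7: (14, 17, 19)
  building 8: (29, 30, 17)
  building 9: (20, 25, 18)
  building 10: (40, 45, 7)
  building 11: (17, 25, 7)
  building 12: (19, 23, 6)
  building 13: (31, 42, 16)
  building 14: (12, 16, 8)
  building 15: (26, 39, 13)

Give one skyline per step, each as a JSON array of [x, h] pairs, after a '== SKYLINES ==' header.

== SKYLINES ==
[[25,10],[26,0]]
[[25,10],[26,0]]
[[25,10],[26,7],[30,0]]
[[25,10],[26,7],[30,0],[39,7],[40,0]]
[[25,10],[26,7],[30,0],[39,7],[40,0],[42,7],[49,0]]
[[25,10],[26,7],[30,1],[33,0],[39,7],[40,0],[42,7],[49,0]]
[[14,19],[17,0],[25,10],[26,7],[30,1],[33,0],[39,7],[40,0],[42,7],[49,0]]
[[14,19],[17,0],[25,10],[26,7],[29,17],[30,1],[33,0],[39,7],[40,0],[42,7],[49,0]]
[[14,19],[17,0],[20,18],[25,10],[26,7],[29,17],[30,1],[33,0],[39,7],[40,0],[42,7],[49,0]]
[[14,19],[17,0],[20,18],[25,10],[26,7],[29,17],[30,1],[33,0],[39,7],[49,0]]
[[14,19],[17,7],[20,18],[25,10],[26,7],[29,17],[30,1],[33,0],[39,7],[49,0]]
[[14,19],[17,7],[20,18],[25,10],[26,7],[29,17],[30,1],[33,0],[39,7],[49,0]]
[[14,19],[17,7],[20,18],[25,10],[26,7],[29,17],[30,1],[31,16],[42,7],[49,0]]
[[12,8],[14,19],[17,7],[20,18],[25,10],[26,7],[29,17],[30,1],[31,16],[42,7],[49,0]]
[[12,8],[14,19],[17,7],[20,18],[25,10],[26,13],[29,17],[30,13],[31,16],[42,7],[49,0]]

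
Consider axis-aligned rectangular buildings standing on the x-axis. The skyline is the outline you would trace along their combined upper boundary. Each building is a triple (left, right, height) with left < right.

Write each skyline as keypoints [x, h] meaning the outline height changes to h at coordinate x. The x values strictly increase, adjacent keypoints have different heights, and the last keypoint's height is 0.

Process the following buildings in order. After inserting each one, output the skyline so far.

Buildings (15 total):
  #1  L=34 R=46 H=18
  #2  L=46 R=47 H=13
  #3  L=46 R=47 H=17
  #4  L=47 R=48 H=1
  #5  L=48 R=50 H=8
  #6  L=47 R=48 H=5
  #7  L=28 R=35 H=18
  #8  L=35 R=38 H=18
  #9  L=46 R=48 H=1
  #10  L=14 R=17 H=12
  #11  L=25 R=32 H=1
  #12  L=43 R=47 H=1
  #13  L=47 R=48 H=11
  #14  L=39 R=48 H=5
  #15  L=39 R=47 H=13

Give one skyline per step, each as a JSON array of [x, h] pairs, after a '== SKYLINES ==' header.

== SKYLINES ==
[[34,18],[46,0]]
[[34,18],[46,13],[47,0]]
[[34,18],[46,17],[47,0]]
[[34,18],[46,17],[47,1],[48,0]]
[[34,18],[46,17],[47,1],[48,8],[50,0]]
[[34,18],[46,17],[47,5],[48,8],[50,0]]
[[28,18],[46,17],[47,5],[48,8],[50,0]]
[[28,18],[46,17],[47,5],[48,8],[50,0]]
[[28,18],[46,17],[47,5],[48,8],[50,0]]
[[14,12],[17,0],[28,18],[46,17],[47,5],[48,8],[50,0]]
[[14,12],[17,0],[25,1],[28,18],[46,17],[47,5],[48,8],[50,0]]
[[14,12],[17,0],[25,1],[28,18],[46,17],[47,5],[48,8],[50,0]]
[[14,12],[17,0],[25,1],[28,18],[46,17],[47,11],[48,8],[50,0]]
[[14,12],[17,0],[25,1],[28,18],[46,17],[47,11],[48,8],[50,0]]
[[14,12],[17,0],[25,1],[28,18],[46,17],[47,11],[48,8],[50,0]]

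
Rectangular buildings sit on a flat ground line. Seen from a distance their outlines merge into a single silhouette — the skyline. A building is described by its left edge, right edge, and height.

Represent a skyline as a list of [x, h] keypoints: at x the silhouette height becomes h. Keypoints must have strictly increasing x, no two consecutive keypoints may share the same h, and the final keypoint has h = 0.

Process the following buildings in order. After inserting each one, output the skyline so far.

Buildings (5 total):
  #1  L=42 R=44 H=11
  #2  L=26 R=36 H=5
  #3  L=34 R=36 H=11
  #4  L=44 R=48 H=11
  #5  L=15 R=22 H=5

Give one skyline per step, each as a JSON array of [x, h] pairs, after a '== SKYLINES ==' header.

== SKYLINES ==
[[42,11],[44,0]]
[[26,5],[36,0],[42,11],[44,0]]
[[26,5],[34,11],[36,0],[42,11],[44,0]]
[[26,5],[34,11],[36,0],[42,11],[48,0]]
[[15,5],[22,0],[26,5],[34,11],[36,0],[42,11],[48,0]]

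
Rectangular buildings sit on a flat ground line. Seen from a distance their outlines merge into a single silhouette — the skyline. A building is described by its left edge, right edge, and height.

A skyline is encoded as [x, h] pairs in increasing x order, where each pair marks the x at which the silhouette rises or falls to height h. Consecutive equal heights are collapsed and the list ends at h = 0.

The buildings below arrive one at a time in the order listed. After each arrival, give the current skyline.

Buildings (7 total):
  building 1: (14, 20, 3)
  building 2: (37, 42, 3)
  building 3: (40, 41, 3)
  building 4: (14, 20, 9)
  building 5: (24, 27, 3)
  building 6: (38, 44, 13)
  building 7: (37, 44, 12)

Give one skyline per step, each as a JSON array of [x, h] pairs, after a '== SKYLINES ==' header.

== SKYLINES ==
[[14,3],[20,0]]
[[14,3],[20,0],[37,3],[42,0]]
[[14,3],[20,0],[37,3],[42,0]]
[[14,9],[20,0],[37,3],[42,0]]
[[14,9],[20,0],[24,3],[27,0],[37,3],[42,0]]
[[14,9],[20,0],[24,3],[27,0],[37,3],[38,13],[44,0]]
[[14,9],[20,0],[24,3],[27,0],[37,12],[38,13],[44,0]]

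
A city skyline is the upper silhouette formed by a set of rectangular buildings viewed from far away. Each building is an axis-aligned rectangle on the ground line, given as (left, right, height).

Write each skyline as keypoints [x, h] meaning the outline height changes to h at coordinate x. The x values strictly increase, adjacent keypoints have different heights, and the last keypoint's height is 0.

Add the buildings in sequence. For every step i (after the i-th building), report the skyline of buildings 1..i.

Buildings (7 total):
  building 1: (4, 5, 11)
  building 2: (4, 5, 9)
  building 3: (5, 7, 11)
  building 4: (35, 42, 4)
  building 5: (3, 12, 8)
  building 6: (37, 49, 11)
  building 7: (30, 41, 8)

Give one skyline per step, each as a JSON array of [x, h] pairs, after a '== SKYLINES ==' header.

== SKYLINES ==
[[4,11],[5,0]]
[[4,11],[5,0]]
[[4,11],[7,0]]
[[4,11],[7,0],[35,4],[42,0]]
[[3,8],[4,11],[7,8],[12,0],[35,4],[42,0]]
[[3,8],[4,11],[7,8],[12,0],[35,4],[37,11],[49,0]]
[[3,8],[4,11],[7,8],[12,0],[30,8],[37,11],[49,0]]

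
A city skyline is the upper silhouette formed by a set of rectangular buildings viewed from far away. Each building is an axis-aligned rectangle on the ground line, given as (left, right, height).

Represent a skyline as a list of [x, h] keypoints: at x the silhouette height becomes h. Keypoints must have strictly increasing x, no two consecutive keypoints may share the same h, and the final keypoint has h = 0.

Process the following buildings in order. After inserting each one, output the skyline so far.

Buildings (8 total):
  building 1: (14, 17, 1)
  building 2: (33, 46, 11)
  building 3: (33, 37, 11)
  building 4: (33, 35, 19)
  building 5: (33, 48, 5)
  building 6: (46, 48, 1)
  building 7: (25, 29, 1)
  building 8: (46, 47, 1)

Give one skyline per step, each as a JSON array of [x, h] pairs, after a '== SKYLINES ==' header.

== SKYLINES ==
[[14,1],[17,0]]
[[14,1],[17,0],[33,11],[46,0]]
[[14,1],[17,0],[33,11],[46,0]]
[[14,1],[17,0],[33,19],[35,11],[46,0]]
[[14,1],[17,0],[33,19],[35,11],[46,5],[48,0]]
[[14,1],[17,0],[33,19],[35,11],[46,5],[48,0]]
[[14,1],[17,0],[25,1],[29,0],[33,19],[35,11],[46,5],[48,0]]
[[14,1],[17,0],[25,1],[29,0],[33,19],[35,11],[46,5],[48,0]]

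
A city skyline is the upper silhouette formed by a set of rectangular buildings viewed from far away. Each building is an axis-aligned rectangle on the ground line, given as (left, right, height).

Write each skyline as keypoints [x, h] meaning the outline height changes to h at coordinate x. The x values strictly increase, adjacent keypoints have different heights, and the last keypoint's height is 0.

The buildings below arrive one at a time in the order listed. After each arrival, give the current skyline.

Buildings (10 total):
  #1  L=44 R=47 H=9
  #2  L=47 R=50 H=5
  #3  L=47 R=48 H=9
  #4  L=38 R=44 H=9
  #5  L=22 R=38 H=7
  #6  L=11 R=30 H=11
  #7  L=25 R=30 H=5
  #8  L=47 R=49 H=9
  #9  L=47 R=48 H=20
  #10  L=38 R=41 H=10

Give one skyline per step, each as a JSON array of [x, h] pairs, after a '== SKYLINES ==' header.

== SKYLINES ==
[[44,9],[47,0]]
[[44,9],[47,5],[50,0]]
[[44,9],[48,5],[50,0]]
[[38,9],[48,5],[50,0]]
[[22,7],[38,9],[48,5],[50,0]]
[[11,11],[30,7],[38,9],[48,5],[50,0]]
[[11,11],[30,7],[38,9],[48,5],[50,0]]
[[11,11],[30,7],[38,9],[49,5],[50,0]]
[[11,11],[30,7],[38,9],[47,20],[48,9],[49,5],[50,0]]
[[11,11],[30,7],[38,10],[41,9],[47,20],[48,9],[49,5],[50,0]]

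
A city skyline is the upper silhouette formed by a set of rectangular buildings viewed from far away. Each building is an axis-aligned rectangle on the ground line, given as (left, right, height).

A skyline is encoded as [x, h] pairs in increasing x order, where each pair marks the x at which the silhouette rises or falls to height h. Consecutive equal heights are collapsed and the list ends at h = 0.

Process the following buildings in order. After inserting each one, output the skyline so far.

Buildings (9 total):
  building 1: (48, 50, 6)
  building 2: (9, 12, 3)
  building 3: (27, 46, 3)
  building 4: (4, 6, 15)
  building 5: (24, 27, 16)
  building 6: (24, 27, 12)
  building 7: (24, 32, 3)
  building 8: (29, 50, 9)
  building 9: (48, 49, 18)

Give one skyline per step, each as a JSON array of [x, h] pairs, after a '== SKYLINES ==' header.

== SKYLINES ==
[[48,6],[50,0]]
[[9,3],[12,0],[48,6],[50,0]]
[[9,3],[12,0],[27,3],[46,0],[48,6],[50,0]]
[[4,15],[6,0],[9,3],[12,0],[27,3],[46,0],[48,6],[50,0]]
[[4,15],[6,0],[9,3],[12,0],[24,16],[27,3],[46,0],[48,6],[50,0]]
[[4,15],[6,0],[9,3],[12,0],[24,16],[27,3],[46,0],[48,6],[50,0]]
[[4,15],[6,0],[9,3],[12,0],[24,16],[27,3],[46,0],[48,6],[50,0]]
[[4,15],[6,0],[9,3],[12,0],[24,16],[27,3],[29,9],[50,0]]
[[4,15],[6,0],[9,3],[12,0],[24,16],[27,3],[29,9],[48,18],[49,9],[50,0]]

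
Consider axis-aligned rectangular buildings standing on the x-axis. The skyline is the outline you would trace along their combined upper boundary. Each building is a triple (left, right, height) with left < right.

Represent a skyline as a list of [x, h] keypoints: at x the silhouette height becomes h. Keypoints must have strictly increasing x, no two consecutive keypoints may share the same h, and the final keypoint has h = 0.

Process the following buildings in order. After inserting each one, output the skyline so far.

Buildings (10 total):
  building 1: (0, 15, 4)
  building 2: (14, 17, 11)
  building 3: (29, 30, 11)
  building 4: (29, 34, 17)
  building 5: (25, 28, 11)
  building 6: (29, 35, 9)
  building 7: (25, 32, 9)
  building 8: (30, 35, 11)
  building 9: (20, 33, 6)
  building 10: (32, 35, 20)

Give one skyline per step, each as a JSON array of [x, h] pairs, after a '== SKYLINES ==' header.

== SKYLINES ==
[[0,4],[15,0]]
[[0,4],[14,11],[17,0]]
[[0,4],[14,11],[17,0],[29,11],[30,0]]
[[0,4],[14,11],[17,0],[29,17],[34,0]]
[[0,4],[14,11],[17,0],[25,11],[28,0],[29,17],[34,0]]
[[0,4],[14,11],[17,0],[25,11],[28,0],[29,17],[34,9],[35,0]]
[[0,4],[14,11],[17,0],[25,11],[28,9],[29,17],[34,9],[35,0]]
[[0,4],[14,11],[17,0],[25,11],[28,9],[29,17],[34,11],[35,0]]
[[0,4],[14,11],[17,0],[20,6],[25,11],[28,9],[29,17],[34,11],[35,0]]
[[0,4],[14,11],[17,0],[20,6],[25,11],[28,9],[29,17],[32,20],[35,0]]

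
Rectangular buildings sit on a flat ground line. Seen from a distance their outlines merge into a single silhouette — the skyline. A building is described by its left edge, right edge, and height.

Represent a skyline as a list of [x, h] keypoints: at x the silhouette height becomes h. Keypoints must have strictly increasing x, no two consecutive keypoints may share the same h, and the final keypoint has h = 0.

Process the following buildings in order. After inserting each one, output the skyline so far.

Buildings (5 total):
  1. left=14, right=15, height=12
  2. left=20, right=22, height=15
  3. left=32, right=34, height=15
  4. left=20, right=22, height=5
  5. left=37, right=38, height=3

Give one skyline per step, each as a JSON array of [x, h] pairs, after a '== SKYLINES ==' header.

== SKYLINES ==
[[14,12],[15,0]]
[[14,12],[15,0],[20,15],[22,0]]
[[14,12],[15,0],[20,15],[22,0],[32,15],[34,0]]
[[14,12],[15,0],[20,15],[22,0],[32,15],[34,0]]
[[14,12],[15,0],[20,15],[22,0],[32,15],[34,0],[37,3],[38,0]]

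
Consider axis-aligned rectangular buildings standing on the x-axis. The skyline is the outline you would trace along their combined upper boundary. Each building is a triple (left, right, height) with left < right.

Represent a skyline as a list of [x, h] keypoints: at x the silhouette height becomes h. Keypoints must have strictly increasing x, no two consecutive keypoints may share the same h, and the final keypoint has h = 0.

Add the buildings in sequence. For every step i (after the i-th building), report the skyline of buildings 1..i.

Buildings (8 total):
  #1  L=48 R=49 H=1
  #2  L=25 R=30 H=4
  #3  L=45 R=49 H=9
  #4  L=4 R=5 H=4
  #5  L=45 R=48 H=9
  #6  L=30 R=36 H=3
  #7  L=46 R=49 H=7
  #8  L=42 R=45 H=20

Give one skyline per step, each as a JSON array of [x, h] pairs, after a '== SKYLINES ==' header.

== SKYLINES ==
[[48,1],[49,0]]
[[25,4],[30,0],[48,1],[49,0]]
[[25,4],[30,0],[45,9],[49,0]]
[[4,4],[5,0],[25,4],[30,0],[45,9],[49,0]]
[[4,4],[5,0],[25,4],[30,0],[45,9],[49,0]]
[[4,4],[5,0],[25,4],[30,3],[36,0],[45,9],[49,0]]
[[4,4],[5,0],[25,4],[30,3],[36,0],[45,9],[49,0]]
[[4,4],[5,0],[25,4],[30,3],[36,0],[42,20],[45,9],[49,0]]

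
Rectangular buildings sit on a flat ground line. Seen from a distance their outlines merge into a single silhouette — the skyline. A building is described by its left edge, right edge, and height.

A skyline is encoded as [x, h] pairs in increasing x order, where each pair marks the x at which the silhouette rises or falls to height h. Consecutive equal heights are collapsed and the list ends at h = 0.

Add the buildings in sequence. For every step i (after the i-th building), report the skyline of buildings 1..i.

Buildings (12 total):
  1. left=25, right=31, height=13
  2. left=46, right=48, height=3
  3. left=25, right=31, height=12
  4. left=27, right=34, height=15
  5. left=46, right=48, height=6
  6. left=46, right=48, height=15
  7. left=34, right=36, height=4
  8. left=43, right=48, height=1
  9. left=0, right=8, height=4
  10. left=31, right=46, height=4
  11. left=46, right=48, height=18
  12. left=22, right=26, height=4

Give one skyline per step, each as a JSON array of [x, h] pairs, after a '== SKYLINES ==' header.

== SKYLINES ==
[[25,13],[31,0]]
[[25,13],[31,0],[46,3],[48,0]]
[[25,13],[31,0],[46,3],[48,0]]
[[25,13],[27,15],[34,0],[46,3],[48,0]]
[[25,13],[27,15],[34,0],[46,6],[48,0]]
[[25,13],[27,15],[34,0],[46,15],[48,0]]
[[25,13],[27,15],[34,4],[36,0],[46,15],[48,0]]
[[25,13],[27,15],[34,4],[36,0],[43,1],[46,15],[48,0]]
[[0,4],[8,0],[25,13],[27,15],[34,4],[36,0],[43,1],[46,15],[48,0]]
[[0,4],[8,0],[25,13],[27,15],[34,4],[46,15],[48,0]]
[[0,4],[8,0],[25,13],[27,15],[34,4],[46,18],[48,0]]
[[0,4],[8,0],[22,4],[25,13],[27,15],[34,4],[46,18],[48,0]]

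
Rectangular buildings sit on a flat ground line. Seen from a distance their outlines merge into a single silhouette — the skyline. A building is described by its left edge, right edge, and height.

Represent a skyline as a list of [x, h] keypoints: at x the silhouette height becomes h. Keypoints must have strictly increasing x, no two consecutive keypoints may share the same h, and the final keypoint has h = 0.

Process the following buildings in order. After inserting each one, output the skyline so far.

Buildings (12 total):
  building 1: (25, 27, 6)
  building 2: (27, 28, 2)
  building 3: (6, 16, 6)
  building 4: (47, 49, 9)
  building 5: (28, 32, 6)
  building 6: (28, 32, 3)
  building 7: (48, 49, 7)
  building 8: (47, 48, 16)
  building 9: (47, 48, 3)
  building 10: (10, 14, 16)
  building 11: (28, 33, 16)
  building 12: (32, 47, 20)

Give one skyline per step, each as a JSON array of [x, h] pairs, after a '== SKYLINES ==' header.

== SKYLINES ==
[[25,6],[27,0]]
[[25,6],[27,2],[28,0]]
[[6,6],[16,0],[25,6],[27,2],[28,0]]
[[6,6],[16,0],[25,6],[27,2],[28,0],[47,9],[49,0]]
[[6,6],[16,0],[25,6],[27,2],[28,6],[32,0],[47,9],[49,0]]
[[6,6],[16,0],[25,6],[27,2],[28,6],[32,0],[47,9],[49,0]]
[[6,6],[16,0],[25,6],[27,2],[28,6],[32,0],[47,9],[49,0]]
[[6,6],[16,0],[25,6],[27,2],[28,6],[32,0],[47,16],[48,9],[49,0]]
[[6,6],[16,0],[25,6],[27,2],[28,6],[32,0],[47,16],[48,9],[49,0]]
[[6,6],[10,16],[14,6],[16,0],[25,6],[27,2],[28,6],[32,0],[47,16],[48,9],[49,0]]
[[6,6],[10,16],[14,6],[16,0],[25,6],[27,2],[28,16],[33,0],[47,16],[48,9],[49,0]]
[[6,6],[10,16],[14,6],[16,0],[25,6],[27,2],[28,16],[32,20],[47,16],[48,9],[49,0]]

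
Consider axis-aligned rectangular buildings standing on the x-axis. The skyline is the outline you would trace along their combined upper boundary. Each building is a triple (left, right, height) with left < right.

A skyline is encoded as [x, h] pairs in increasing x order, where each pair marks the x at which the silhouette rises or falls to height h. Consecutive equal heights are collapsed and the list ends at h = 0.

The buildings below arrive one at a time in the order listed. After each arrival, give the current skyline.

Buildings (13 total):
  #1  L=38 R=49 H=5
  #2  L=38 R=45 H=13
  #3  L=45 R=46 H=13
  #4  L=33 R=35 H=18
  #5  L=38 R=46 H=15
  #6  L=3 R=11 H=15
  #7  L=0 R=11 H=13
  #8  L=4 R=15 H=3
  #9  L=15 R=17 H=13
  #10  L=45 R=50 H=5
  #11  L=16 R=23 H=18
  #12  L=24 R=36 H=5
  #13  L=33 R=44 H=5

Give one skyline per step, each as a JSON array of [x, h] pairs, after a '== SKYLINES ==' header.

== SKYLINES ==
[[38,5],[49,0]]
[[38,13],[45,5],[49,0]]
[[38,13],[46,5],[49,0]]
[[33,18],[35,0],[38,13],[46,5],[49,0]]
[[33,18],[35,0],[38,15],[46,5],[49,0]]
[[3,15],[11,0],[33,18],[35,0],[38,15],[46,5],[49,0]]
[[0,13],[3,15],[11,0],[33,18],[35,0],[38,15],[46,5],[49,0]]
[[0,13],[3,15],[11,3],[15,0],[33,18],[35,0],[38,15],[46,5],[49,0]]
[[0,13],[3,15],[11,3],[15,13],[17,0],[33,18],[35,0],[38,15],[46,5],[49,0]]
[[0,13],[3,15],[11,3],[15,13],[17,0],[33,18],[35,0],[38,15],[46,5],[50,0]]
[[0,13],[3,15],[11,3],[15,13],[16,18],[23,0],[33,18],[35,0],[38,15],[46,5],[50,0]]
[[0,13],[3,15],[11,3],[15,13],[16,18],[23,0],[24,5],[33,18],[35,5],[36,0],[38,15],[46,5],[50,0]]
[[0,13],[3,15],[11,3],[15,13],[16,18],[23,0],[24,5],[33,18],[35,5],[38,15],[46,5],[50,0]]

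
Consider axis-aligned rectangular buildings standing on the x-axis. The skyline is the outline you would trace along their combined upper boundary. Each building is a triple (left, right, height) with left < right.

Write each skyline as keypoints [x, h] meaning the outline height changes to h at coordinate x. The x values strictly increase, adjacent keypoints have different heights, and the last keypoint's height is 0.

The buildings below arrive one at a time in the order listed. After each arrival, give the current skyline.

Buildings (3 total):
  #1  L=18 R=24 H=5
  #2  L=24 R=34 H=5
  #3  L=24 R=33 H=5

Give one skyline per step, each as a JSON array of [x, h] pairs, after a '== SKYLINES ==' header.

== SKYLINES ==
[[18,5],[24,0]]
[[18,5],[34,0]]
[[18,5],[34,0]]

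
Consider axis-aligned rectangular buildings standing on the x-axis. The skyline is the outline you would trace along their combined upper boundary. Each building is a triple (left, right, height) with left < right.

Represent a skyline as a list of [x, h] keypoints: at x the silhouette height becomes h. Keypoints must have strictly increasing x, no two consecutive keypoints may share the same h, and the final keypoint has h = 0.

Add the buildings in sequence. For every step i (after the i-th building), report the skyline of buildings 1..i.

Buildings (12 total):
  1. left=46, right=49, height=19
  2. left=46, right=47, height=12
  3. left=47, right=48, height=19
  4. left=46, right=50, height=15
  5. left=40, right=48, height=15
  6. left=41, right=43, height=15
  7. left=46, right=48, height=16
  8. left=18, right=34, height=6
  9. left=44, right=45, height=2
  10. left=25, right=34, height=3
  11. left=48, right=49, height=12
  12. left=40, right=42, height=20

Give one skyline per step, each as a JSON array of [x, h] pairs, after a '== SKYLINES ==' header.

== SKYLINES ==
[[46,19],[49,0]]
[[46,19],[49,0]]
[[46,19],[49,0]]
[[46,19],[49,15],[50,0]]
[[40,15],[46,19],[49,15],[50,0]]
[[40,15],[46,19],[49,15],[50,0]]
[[40,15],[46,19],[49,15],[50,0]]
[[18,6],[34,0],[40,15],[46,19],[49,15],[50,0]]
[[18,6],[34,0],[40,15],[46,19],[49,15],[50,0]]
[[18,6],[34,0],[40,15],[46,19],[49,15],[50,0]]
[[18,6],[34,0],[40,15],[46,19],[49,15],[50,0]]
[[18,6],[34,0],[40,20],[42,15],[46,19],[49,15],[50,0]]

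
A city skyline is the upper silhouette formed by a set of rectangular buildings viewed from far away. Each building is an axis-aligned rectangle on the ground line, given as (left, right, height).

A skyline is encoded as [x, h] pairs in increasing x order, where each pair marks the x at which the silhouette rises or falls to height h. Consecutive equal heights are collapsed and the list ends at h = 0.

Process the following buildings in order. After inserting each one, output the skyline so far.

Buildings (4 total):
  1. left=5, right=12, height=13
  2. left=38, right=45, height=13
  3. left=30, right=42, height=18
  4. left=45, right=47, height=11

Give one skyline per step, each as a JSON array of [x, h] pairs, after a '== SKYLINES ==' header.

== SKYLINES ==
[[5,13],[12,0]]
[[5,13],[12,0],[38,13],[45,0]]
[[5,13],[12,0],[30,18],[42,13],[45,0]]
[[5,13],[12,0],[30,18],[42,13],[45,11],[47,0]]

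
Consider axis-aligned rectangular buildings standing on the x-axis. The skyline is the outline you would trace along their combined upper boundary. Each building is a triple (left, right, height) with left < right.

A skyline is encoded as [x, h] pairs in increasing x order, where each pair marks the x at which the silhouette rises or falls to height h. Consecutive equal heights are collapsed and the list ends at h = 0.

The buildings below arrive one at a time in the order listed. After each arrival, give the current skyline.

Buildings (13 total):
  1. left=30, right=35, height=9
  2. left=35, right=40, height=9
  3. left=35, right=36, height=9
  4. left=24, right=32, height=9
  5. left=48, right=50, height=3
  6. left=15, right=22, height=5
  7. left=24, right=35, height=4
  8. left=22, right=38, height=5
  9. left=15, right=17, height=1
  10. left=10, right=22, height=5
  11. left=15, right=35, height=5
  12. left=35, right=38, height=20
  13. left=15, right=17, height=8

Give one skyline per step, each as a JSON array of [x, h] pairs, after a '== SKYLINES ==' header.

== SKYLINES ==
[[30,9],[35,0]]
[[30,9],[40,0]]
[[30,9],[40,0]]
[[24,9],[40,0]]
[[24,9],[40,0],[48,3],[50,0]]
[[15,5],[22,0],[24,9],[40,0],[48,3],[50,0]]
[[15,5],[22,0],[24,9],[40,0],[48,3],[50,0]]
[[15,5],[24,9],[40,0],[48,3],[50,0]]
[[15,5],[24,9],[40,0],[48,3],[50,0]]
[[10,5],[24,9],[40,0],[48,3],[50,0]]
[[10,5],[24,9],[40,0],[48,3],[50,0]]
[[10,5],[24,9],[35,20],[38,9],[40,0],[48,3],[50,0]]
[[10,5],[15,8],[17,5],[24,9],[35,20],[38,9],[40,0],[48,3],[50,0]]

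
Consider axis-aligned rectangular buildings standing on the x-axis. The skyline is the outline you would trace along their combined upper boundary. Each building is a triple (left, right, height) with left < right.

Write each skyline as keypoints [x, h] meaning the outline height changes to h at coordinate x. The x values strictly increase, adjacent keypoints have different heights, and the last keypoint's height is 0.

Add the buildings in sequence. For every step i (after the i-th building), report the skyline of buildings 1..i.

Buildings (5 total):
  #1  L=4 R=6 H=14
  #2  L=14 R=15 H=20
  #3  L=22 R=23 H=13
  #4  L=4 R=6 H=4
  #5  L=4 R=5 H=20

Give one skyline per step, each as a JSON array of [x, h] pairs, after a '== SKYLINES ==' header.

== SKYLINES ==
[[4,14],[6,0]]
[[4,14],[6,0],[14,20],[15,0]]
[[4,14],[6,0],[14,20],[15,0],[22,13],[23,0]]
[[4,14],[6,0],[14,20],[15,0],[22,13],[23,0]]
[[4,20],[5,14],[6,0],[14,20],[15,0],[22,13],[23,0]]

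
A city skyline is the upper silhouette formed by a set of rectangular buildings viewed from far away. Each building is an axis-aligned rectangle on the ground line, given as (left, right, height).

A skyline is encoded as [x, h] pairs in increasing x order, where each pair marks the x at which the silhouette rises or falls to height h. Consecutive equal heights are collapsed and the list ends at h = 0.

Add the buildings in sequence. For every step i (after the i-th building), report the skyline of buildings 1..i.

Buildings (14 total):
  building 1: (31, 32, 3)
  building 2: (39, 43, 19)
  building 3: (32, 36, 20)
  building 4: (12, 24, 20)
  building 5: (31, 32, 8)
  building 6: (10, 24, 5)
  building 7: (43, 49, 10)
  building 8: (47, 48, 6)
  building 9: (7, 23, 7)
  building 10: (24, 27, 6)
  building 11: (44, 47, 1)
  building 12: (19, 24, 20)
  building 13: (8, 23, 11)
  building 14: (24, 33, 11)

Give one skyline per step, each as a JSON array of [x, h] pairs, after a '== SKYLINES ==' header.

== SKYLINES ==
[[31,3],[32,0]]
[[31,3],[32,0],[39,19],[43,0]]
[[31,3],[32,20],[36,0],[39,19],[43,0]]
[[12,20],[24,0],[31,3],[32,20],[36,0],[39,19],[43,0]]
[[12,20],[24,0],[31,8],[32,20],[36,0],[39,19],[43,0]]
[[10,5],[12,20],[24,0],[31,8],[32,20],[36,0],[39,19],[43,0]]
[[10,5],[12,20],[24,0],[31,8],[32,20],[36,0],[39,19],[43,10],[49,0]]
[[10,5],[12,20],[24,0],[31,8],[32,20],[36,0],[39,19],[43,10],[49,0]]
[[7,7],[12,20],[24,0],[31,8],[32,20],[36,0],[39,19],[43,10],[49,0]]
[[7,7],[12,20],[24,6],[27,0],[31,8],[32,20],[36,0],[39,19],[43,10],[49,0]]
[[7,7],[12,20],[24,6],[27,0],[31,8],[32,20],[36,0],[39,19],[43,10],[49,0]]
[[7,7],[12,20],[24,6],[27,0],[31,8],[32,20],[36,0],[39,19],[43,10],[49,0]]
[[7,7],[8,11],[12,20],[24,6],[27,0],[31,8],[32,20],[36,0],[39,19],[43,10],[49,0]]
[[7,7],[8,11],[12,20],[24,11],[32,20],[36,0],[39,19],[43,10],[49,0]]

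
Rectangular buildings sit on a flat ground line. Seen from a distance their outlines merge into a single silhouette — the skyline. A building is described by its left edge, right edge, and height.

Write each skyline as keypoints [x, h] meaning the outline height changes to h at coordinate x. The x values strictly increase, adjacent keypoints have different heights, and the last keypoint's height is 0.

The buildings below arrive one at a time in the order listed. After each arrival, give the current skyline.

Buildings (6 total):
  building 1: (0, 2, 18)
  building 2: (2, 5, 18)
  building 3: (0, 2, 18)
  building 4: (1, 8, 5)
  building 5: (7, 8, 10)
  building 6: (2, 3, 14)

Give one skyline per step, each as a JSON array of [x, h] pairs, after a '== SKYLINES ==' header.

== SKYLINES ==
[[0,18],[2,0]]
[[0,18],[5,0]]
[[0,18],[5,0]]
[[0,18],[5,5],[8,0]]
[[0,18],[5,5],[7,10],[8,0]]
[[0,18],[5,5],[7,10],[8,0]]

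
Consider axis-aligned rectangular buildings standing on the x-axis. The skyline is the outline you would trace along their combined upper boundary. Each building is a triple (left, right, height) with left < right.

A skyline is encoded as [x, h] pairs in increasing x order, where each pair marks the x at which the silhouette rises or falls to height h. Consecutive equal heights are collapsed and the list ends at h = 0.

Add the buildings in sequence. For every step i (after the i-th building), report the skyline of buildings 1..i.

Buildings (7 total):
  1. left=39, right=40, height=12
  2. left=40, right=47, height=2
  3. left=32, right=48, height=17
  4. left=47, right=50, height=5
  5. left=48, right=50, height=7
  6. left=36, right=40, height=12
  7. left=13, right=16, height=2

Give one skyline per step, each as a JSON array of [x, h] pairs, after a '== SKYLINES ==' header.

== SKYLINES ==
[[39,12],[40,0]]
[[39,12],[40,2],[47,0]]
[[32,17],[48,0]]
[[32,17],[48,5],[50,0]]
[[32,17],[48,7],[50,0]]
[[32,17],[48,7],[50,0]]
[[13,2],[16,0],[32,17],[48,7],[50,0]]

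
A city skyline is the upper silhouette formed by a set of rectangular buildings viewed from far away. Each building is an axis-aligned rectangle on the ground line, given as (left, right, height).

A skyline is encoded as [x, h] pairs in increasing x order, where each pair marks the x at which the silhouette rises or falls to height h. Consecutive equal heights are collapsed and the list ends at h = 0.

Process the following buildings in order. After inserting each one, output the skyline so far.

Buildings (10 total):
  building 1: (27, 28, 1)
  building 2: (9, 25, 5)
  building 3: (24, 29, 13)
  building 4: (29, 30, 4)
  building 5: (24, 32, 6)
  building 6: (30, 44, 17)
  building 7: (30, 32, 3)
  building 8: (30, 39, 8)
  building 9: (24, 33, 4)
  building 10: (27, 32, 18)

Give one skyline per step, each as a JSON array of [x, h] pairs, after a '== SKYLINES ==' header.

== SKYLINES ==
[[27,1],[28,0]]
[[9,5],[25,0],[27,1],[28,0]]
[[9,5],[24,13],[29,0]]
[[9,5],[24,13],[29,4],[30,0]]
[[9,5],[24,13],[29,6],[32,0]]
[[9,5],[24,13],[29,6],[30,17],[44,0]]
[[9,5],[24,13],[29,6],[30,17],[44,0]]
[[9,5],[24,13],[29,6],[30,17],[44,0]]
[[9,5],[24,13],[29,6],[30,17],[44,0]]
[[9,5],[24,13],[27,18],[32,17],[44,0]]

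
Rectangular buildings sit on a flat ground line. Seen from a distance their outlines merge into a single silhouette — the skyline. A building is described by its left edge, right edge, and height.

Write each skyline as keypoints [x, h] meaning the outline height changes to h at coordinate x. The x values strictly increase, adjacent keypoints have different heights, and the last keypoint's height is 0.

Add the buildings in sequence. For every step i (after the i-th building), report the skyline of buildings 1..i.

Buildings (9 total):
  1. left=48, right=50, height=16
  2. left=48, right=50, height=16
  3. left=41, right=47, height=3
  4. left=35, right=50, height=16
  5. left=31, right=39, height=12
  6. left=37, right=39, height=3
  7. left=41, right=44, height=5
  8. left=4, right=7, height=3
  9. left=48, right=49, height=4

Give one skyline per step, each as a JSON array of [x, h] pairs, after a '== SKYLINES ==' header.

== SKYLINES ==
[[48,16],[50,0]]
[[48,16],[50,0]]
[[41,3],[47,0],[48,16],[50,0]]
[[35,16],[50,0]]
[[31,12],[35,16],[50,0]]
[[31,12],[35,16],[50,0]]
[[31,12],[35,16],[50,0]]
[[4,3],[7,0],[31,12],[35,16],[50,0]]
[[4,3],[7,0],[31,12],[35,16],[50,0]]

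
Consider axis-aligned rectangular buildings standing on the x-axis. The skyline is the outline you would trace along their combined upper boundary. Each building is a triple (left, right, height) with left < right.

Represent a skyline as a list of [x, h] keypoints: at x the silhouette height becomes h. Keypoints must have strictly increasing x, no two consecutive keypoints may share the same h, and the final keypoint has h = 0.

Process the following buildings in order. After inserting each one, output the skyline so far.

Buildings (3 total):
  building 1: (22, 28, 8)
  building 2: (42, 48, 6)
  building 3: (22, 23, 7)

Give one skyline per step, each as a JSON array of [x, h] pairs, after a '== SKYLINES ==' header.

== SKYLINES ==
[[22,8],[28,0]]
[[22,8],[28,0],[42,6],[48,0]]
[[22,8],[28,0],[42,6],[48,0]]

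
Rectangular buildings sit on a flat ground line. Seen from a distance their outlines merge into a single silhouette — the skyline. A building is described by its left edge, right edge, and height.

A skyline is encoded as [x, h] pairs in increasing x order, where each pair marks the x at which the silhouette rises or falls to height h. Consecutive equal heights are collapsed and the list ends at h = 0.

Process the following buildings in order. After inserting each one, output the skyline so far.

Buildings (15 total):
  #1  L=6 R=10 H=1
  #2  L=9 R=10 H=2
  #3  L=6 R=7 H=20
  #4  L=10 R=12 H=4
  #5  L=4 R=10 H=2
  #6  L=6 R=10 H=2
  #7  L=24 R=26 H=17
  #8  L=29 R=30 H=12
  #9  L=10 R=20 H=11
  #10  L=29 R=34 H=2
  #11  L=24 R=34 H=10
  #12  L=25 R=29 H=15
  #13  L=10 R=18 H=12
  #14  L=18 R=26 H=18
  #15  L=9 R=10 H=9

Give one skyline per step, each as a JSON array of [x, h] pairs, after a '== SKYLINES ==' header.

== SKYLINES ==
[[6,1],[10,0]]
[[6,1],[9,2],[10,0]]
[[6,20],[7,1],[9,2],[10,0]]
[[6,20],[7,1],[9,2],[10,4],[12,0]]
[[4,2],[6,20],[7,2],[10,4],[12,0]]
[[4,2],[6,20],[7,2],[10,4],[12,0]]
[[4,2],[6,20],[7,2],[10,4],[12,0],[24,17],[26,0]]
[[4,2],[6,20],[7,2],[10,4],[12,0],[24,17],[26,0],[29,12],[30,0]]
[[4,2],[6,20],[7,2],[10,11],[20,0],[24,17],[26,0],[29,12],[30,0]]
[[4,2],[6,20],[7,2],[10,11],[20,0],[24,17],[26,0],[29,12],[30,2],[34,0]]
[[4,2],[6,20],[7,2],[10,11],[20,0],[24,17],[26,10],[29,12],[30,10],[34,0]]
[[4,2],[6,20],[7,2],[10,11],[20,0],[24,17],[26,15],[29,12],[30,10],[34,0]]
[[4,2],[6,20],[7,2],[10,12],[18,11],[20,0],[24,17],[26,15],[29,12],[30,10],[34,0]]
[[4,2],[6,20],[7,2],[10,12],[18,18],[26,15],[29,12],[30,10],[34,0]]
[[4,2],[6,20],[7,2],[9,9],[10,12],[18,18],[26,15],[29,12],[30,10],[34,0]]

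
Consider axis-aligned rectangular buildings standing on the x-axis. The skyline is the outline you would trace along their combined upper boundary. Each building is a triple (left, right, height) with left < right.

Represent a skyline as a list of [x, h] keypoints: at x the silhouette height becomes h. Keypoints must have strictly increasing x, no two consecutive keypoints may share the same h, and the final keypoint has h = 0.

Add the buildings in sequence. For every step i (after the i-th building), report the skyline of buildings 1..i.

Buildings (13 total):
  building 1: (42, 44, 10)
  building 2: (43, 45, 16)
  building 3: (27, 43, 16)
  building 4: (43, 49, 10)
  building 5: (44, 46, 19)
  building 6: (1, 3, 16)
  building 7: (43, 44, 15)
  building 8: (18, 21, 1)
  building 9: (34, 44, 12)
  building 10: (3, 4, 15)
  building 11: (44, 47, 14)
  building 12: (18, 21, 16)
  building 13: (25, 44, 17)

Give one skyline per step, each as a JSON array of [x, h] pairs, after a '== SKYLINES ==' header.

== SKYLINES ==
[[42,10],[44,0]]
[[42,10],[43,16],[45,0]]
[[27,16],[45,0]]
[[27,16],[45,10],[49,0]]
[[27,16],[44,19],[46,10],[49,0]]
[[1,16],[3,0],[27,16],[44,19],[46,10],[49,0]]
[[1,16],[3,0],[27,16],[44,19],[46,10],[49,0]]
[[1,16],[3,0],[18,1],[21,0],[27,16],[44,19],[46,10],[49,0]]
[[1,16],[3,0],[18,1],[21,0],[27,16],[44,19],[46,10],[49,0]]
[[1,16],[3,15],[4,0],[18,1],[21,0],[27,16],[44,19],[46,10],[49,0]]
[[1,16],[3,15],[4,0],[18,1],[21,0],[27,16],[44,19],[46,14],[47,10],[49,0]]
[[1,16],[3,15],[4,0],[18,16],[21,0],[27,16],[44,19],[46,14],[47,10],[49,0]]
[[1,16],[3,15],[4,0],[18,16],[21,0],[25,17],[44,19],[46,14],[47,10],[49,0]]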